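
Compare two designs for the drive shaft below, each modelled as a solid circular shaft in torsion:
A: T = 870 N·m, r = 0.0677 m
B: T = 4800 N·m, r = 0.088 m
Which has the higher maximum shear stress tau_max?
Model: a solid circular shaft in torsion, so tau_max = (2·T) / (π·r^3) (SI units).
  A: tau_max = (2 × 870) / (π × 0.0677^3) = 1.785 × 10⁶ Pa = 1.785 MPa
  B: tau_max = (2 × 4800) / (π × 0.088^3) = 4.484 × 10⁶ Pa = 4.484 MPa
4.484 MPa > 1.785 MPa, so B is larger.
Final answer: B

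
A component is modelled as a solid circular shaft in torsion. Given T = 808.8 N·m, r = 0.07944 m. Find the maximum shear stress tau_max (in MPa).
Model: a solid circular shaft in torsion, so tau_max = (2·T) / (π·r^3).
Substitute:
  tau_max = (2 × 808.8) / (π × 0.07944^3)
  tau_max = 1.027 × 10⁶ Pa
Convert: tau_max = 1.027 × 10⁶ Pa = 1.027 MPa
Final answer: tau_max = 1.027 MPa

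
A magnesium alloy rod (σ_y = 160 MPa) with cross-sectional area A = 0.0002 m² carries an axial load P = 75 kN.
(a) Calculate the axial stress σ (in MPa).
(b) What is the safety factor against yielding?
(a) Axial stress σ = P/A. Convert P = 75 kN = 75000 N.
  σ = 75000 / 0.0002 = 3.75 × 10⁸ Pa = 375 MPa
(b) Safety factor SF = σ_y/σ = 160 / 375 = 0.4267
Final answer: (a) σ = 375 MPa, (b) SF = 0.4267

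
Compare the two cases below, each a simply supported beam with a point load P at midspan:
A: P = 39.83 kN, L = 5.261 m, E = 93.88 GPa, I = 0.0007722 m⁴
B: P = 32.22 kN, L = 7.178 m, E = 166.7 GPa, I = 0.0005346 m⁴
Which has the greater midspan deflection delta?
Model: a simply supported beam with a point load P at midspan, so delta = (P·L^3) / (48·E·I) (SI units).
  A: delta = (39830 × 5.261^3) / (48 × (9.388 × 10¹⁰) × 0.0007722) = 0.001667 m = 1.667 mm
  B: delta = (32220 × 7.178^3) / (48 × (1.667 × 10¹¹) × 0.0005346) = 0.002786 m = 2.786 mm
2.786 mm > 1.667 mm, so B is larger.
Final answer: B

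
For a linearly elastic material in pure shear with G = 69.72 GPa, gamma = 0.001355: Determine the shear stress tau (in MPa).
Model: a linearly elastic material in pure shear, so tau = G·gamma.
Convert to SI units:
  G = 69.72 GPa = 6.972 × 10¹⁰ Pa
Substitute:
  tau = (6.972 × 10¹⁰) × 0.001355
  tau = 9.447 × 10⁷ Pa
Convert: tau = 9.447 × 10⁷ Pa = 94.47 MPa
Final answer: tau = 94.47 MPa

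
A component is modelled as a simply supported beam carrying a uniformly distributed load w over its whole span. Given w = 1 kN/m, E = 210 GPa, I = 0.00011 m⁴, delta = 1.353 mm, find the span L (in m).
Model: a simply supported beam carrying a uniformly distributed load w over its whole span, so delta = (5·w·L^4) / (384·E·I).
Solve for L: L = ((384·delta·E·I) / (5·w))^(1/4).
Convert to SI units:
  w = 1 kN/m = 1000 N/m
  E = 210 GPa = 2.1 × 10¹¹ Pa
  delta = 1.353 mm = 0.001353 m
Substitute:
  L = ((384 × 0.001353 × (2.1 × 10¹¹) × 0.00011) / (5 × 1000))^(1/4)
  L = 7 m
Final answer: L = 7 m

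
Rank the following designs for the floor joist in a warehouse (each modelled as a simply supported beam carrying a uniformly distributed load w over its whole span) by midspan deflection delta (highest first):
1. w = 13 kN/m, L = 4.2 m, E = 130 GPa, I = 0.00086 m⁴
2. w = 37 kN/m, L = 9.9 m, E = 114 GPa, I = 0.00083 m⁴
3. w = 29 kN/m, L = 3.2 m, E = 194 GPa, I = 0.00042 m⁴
Model: a simply supported beam carrying a uniformly distributed load w over its whole span, so delta = (5·w·L^4) / (384·E·I) (SI units).
  Case 1: delta = (5 × 13000 × 4.2^4) / (384 × (1.3 × 10¹¹) × 0.00086) = 0.0004711 m = 0.4711 mm
  Case 2: delta = (5 × 37000 × 9.9^4) / (384 × (1.14 × 10¹¹) × 0.00083) = 0.04891 m = 48.91 mm
  Case 3: delta = (5 × 29000 × 3.2^4) / (384 × (1.94 × 10¹¹) × 0.00042) = 0.0004859 m = 0.4859 mm
Ordering: 48.91 mm (case 2) > 0.4859 mm (case 3) > 0.4711 mm (case 1)
Final answer: 2, 3, 1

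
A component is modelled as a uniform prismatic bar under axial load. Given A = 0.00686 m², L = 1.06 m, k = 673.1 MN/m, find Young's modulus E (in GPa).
Model: a uniform prismatic bar under axial load, so k = (A·E) / L.
Solve for E: E = (k·L) / A.
Convert to SI units:
  k = 673.1 MN/m = 6.731 × 10⁸ N/m
Substitute:
  E = ((6.731 × 10⁸) × 1.06) / 0.00686
  E = 1.04 × 10¹¹ Pa
Convert: E = 1.04 × 10¹¹ Pa = 104 GPa
Final answer: E = 104 GPa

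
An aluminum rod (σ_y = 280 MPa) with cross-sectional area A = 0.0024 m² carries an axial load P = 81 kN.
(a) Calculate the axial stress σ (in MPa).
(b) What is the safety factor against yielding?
(a) Axial stress σ = P/A. Convert P = 81 kN = 81000 N.
  σ = 81000 / 0.0024 = 3.375 × 10⁷ Pa = 33.75 MPa
(b) Safety factor SF = σ_y/σ = 280 / 33.75 = 8.296
Final answer: (a) σ = 33.75 MPa, (b) SF = 8.296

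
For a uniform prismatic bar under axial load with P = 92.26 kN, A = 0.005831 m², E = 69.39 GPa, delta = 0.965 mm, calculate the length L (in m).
Model: a uniform prismatic bar under axial load, so delta = (P·L) / (A·E).
Solve for L: L = (delta·A·E) / P.
Convert to SI units:
  P = 92.26 kN = 92260 N
  E = 69.39 GPa = 6.939 × 10¹⁰ Pa
  delta = 0.965 mm = 0.000965 m
Substitute:
  L = (0.000965 × 0.005831 × (6.939 × 10¹⁰)) / 92260
  L = 4.232 m
Final answer: L = 4.232 m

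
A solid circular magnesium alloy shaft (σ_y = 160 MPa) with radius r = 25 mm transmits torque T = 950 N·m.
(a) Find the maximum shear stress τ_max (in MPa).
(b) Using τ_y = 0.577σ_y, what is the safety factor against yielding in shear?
(a) For a solid circular shaft, τ_max = T·r/J with J = π·r^4/2, i.e. τ_max = 2·T / (π·r^3). Convert r = 25 mm = 0.025 m.
  τ_max = (2 × 950) / (π × 0.025^3) = 3.871 × 10⁷ Pa = 38.71 MPa
(b) τ_y = 0.577 × 160 = 92.32 MPa
  SF = τ_y/τ_max = 92.32 / 38.71 = 2.385
Final answer: (a) τ_max = 38.71 MPa, (b) SF = 2.385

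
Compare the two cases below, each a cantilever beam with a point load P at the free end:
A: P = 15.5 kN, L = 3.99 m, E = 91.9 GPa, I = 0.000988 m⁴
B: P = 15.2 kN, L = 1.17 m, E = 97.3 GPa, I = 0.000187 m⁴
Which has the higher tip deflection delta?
Model: a cantilever beam with a point load P at the free end, so delta = (P·L^3) / (3·E·I) (SI units).
  A: delta = (15500 × 3.99^3) / (3 × (9.19 × 10¹⁰) × 0.000988) = 0.003615 m = 3.615 mm
  B: delta = (15200 × 1.17^3) / (3 × (9.73 × 10¹⁰) × 0.000187) = 0.000446 m = 0.446 mm
3.615 mm > 0.446 mm, so A is larger.
Final answer: A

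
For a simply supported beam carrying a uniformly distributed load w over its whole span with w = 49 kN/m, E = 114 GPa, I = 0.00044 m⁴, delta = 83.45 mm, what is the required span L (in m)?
Model: a simply supported beam carrying a uniformly distributed load w over its whole span, so delta = (5·w·L^4) / (384·E·I).
Solve for L: L = ((384·delta·E·I) / (5·w))^(1/4).
Convert to SI units:
  w = 49 kN/m = 49000 N/m
  E = 114 GPa = 1.14 × 10¹¹ Pa
  delta = 83.45 mm = 0.08345 m
Substitute:
  L = ((384 × 0.08345 × (1.14 × 10¹¹) × 0.00044) / (5 × 49000))^(1/4)
  L = 9 m
Final answer: L = 9 m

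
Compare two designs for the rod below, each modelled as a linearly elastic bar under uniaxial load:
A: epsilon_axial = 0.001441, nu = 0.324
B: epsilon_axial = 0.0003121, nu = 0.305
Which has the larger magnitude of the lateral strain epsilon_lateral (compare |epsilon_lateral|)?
Model: a linearly elastic bar under uniaxial load, so epsilon_lateral = -nu·epsilon_axial (SI units).
  A: epsilon_lateral = -(0.324 × 0.001441) = -0.0004669
  B: epsilon_lateral = -(0.305 × 0.0003121) = -9.519 × 10⁻⁵
|epsilon_lateral|: A = 0.0004669, B = 9.519 × 10⁻⁵, so A is larger in magnitude.
Final answer: A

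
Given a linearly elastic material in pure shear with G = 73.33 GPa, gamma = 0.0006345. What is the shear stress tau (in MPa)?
Model: a linearly elastic material in pure shear, so tau = G·gamma.
Convert to SI units:
  G = 73.33 GPa = 7.333 × 10¹⁰ Pa
Substitute:
  tau = (7.333 × 10¹⁰) × 0.0006345
  tau = 4.653 × 10⁷ Pa
Convert: tau = 4.653 × 10⁷ Pa = 46.53 MPa
Final answer: tau = 46.53 MPa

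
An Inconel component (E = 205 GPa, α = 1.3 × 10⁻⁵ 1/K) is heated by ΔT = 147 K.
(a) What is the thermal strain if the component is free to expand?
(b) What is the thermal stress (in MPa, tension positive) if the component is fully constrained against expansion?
(a) Free thermal strain ε_th = α·ΔT = (1.3 × 10⁻⁵) × 147 = 0.001911
(b) Fully constrained, the expansion is suppressed, so σ = -E·α·ΔT. Convert E = 205 GPa = 2.05 × 10¹¹ Pa.
  σ = -(2.05 × 10¹¹) × (1.3 × 10⁻⁵) × 147 = -3.918 × 10⁸ Pa = -391.8 MPa (compressive)
Final answer: (a) ε_th = 0.001911, (b) σ = -391.8 MPa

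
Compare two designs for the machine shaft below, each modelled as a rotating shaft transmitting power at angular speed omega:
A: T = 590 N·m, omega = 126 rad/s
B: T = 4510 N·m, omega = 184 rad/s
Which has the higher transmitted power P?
Model: a rotating shaft transmitting power at angular speed omega, so P = T·omega (SI units).
  A: P = 590 × 126 = 74340 W = 74.34 kW
  B: P = 4510 × 184 = 829800 W = 829.8 kW
829.8 kW > 74.34 kW, so B is larger.
Final answer: B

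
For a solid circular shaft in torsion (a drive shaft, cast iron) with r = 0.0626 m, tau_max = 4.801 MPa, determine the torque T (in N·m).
Model: a solid circular shaft in torsion, so tau_max = (2·T) / (π·r^3).
Solve for T: T = (π·tau_max·r^3) / 2.
Convert to SI units:
  tau_max = 4.801 MPa = 4.801 × 10⁶ Pa
Substitute:
  T = (π × (4.801 × 10⁶) × 0.0626^3) / 2
  T = 1850 N·m
Final answer: T = 1850 N·m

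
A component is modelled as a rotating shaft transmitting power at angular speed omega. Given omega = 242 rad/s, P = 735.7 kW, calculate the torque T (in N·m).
Model: a rotating shaft transmitting power at angular speed omega, so P = T·omega.
Solve for T: T = P / omega.
Convert to SI units:
  P = 735.7 kW = 735700 W
Substitute:
  T = 735700 / 242
  T = 3040 N·m
Final answer: T = 3040 N·m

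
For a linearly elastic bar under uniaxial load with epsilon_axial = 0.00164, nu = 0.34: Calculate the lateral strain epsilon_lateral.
Model: a linearly elastic bar under uniaxial load, so epsilon_lateral = -nu·epsilon_axial.
Substitute:
  epsilon_lateral = -(0.34 × 0.00164)
  epsilon_lateral = -0.0005576
Final answer: epsilon_lateral = -0.0005576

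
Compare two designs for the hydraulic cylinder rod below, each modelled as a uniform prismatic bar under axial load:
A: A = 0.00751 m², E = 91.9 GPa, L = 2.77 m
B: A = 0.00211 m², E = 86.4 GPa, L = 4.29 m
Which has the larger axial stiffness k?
Model: a uniform prismatic bar under axial load, so k = (A·E) / L (SI units).
  A: k = (0.00751 × (9.19 × 10¹⁰)) / 2.77 = 2.492 × 10⁸ N/m = 249.2 MN/m
  B: k = (0.00211 × (8.64 × 10¹⁰)) / 4.29 = 4.25 × 10⁷ N/m = 42.5 MN/m
249.2 MN/m > 42.5 MN/m, so A is larger.
Final answer: A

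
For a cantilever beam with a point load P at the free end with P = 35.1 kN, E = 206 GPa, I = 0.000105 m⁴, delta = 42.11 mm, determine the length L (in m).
Model: a cantilever beam with a point load P at the free end, so delta = (P·L^3) / (3·E·I).
Solve for L: L = ((3·delta·E·I) / P)^(1/3).
Convert to SI units:
  P = 35.1 kN = 35100 N
  E = 206 GPa = 2.06 × 10¹¹ Pa
  delta = 42.11 mm = 0.04211 m
Substitute:
  L = ((3 × 0.04211 × (2.06 × 10¹¹) × 0.000105) / 35100)^(1/3)
  L = 4.27 m
Final answer: L = 4.27 m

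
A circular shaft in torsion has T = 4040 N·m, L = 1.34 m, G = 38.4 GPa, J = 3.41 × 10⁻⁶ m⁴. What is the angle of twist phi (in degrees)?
Model: a circular shaft in torsion, so phi = (T·L) / (G·J).
Convert to SI units:
  G = 38.4 GPa = 3.84 × 10¹⁰ Pa
Substitute:
  phi = (4040 × 1.34) / ((3.84 × 10¹⁰) × (3.41 × 10⁻⁶))
  phi = 0.04134 rad
Convert to degrees: phi = 0.04134 × 180/π = 2.369°
Final answer: phi = 2.369°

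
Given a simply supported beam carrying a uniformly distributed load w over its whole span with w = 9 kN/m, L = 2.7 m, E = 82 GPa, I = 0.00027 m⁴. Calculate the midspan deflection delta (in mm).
Model: a simply supported beam carrying a uniformly distributed load w over its whole span, so delta = (5·w·L^4) / (384·E·I).
Convert to SI units:
  w = 9 kN/m = 9000 N/m
  E = 82 GPa = 8.2 × 10¹⁰ Pa
Substitute:
  delta = (5 × 9000 × 2.7^4) / (384 × (8.2 × 10¹⁰) × 0.00027)
  delta = 0.0002813 m
Convert: delta = 0.0002813 m = 0.2813 mm
Final answer: delta = 0.2813 mm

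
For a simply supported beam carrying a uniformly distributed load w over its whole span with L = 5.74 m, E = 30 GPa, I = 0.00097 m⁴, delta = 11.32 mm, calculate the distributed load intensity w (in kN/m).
Model: a simply supported beam carrying a uniformly distributed load w over its whole span, so delta = (5·w·L^4) / (384·E·I).
Solve for w: w = (384·delta·E·I) / (5·L^4).
Convert to SI units:
  E = 30 GPa = 3 × 10¹⁰ Pa
  delta = 11.32 mm = 0.01132 m
Substitute:
  w = (384 × 0.01132 × (3 × 10¹⁰) × 0.00097) / (5 × 5.74^4)
  w = 23310 N/m
Convert: w = 23310 N/m = 23.31 kN/m
Final answer: w = 23.31 kN/m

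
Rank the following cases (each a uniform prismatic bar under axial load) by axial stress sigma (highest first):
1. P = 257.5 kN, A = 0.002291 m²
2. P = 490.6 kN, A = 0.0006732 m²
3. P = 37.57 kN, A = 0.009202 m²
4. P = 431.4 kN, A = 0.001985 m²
Model: a uniform prismatic bar under axial load, so sigma = P / A (SI units).
  Case 1: sigma = 257500 / 0.002291 = 1.124 × 10⁸ Pa = 112.4 MPa
  Case 2: sigma = 490600 / 0.0006732 = 7.288 × 10⁸ Pa = 728.8 MPa
  Case 3: sigma = 37570 / 0.009202 = 4.083 × 10⁶ Pa = 4.083 MPa
  Case 4: sigma = 431400 / 0.001985 = 2.173 × 10⁸ Pa = 217.3 MPa
Ordering: 728.8 MPa (case 2) > 217.3 MPa (case 4) > 112.4 MPa (case 1) > 4.083 MPa (case 3)
Final answer: 2, 4, 1, 3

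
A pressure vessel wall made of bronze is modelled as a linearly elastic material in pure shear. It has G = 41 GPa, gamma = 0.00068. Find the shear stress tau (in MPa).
Model: a linearly elastic material in pure shear, so tau = G·gamma.
Convert to SI units:
  G = 41 GPa = 4.1 × 10¹⁰ Pa
Substitute:
  tau = (4.1 × 10¹⁰) × 0.00068
  tau = 2.788 × 10⁷ Pa
Convert: tau = 2.788 × 10⁷ Pa = 27.88 MPa
Final answer: tau = 27.88 MPa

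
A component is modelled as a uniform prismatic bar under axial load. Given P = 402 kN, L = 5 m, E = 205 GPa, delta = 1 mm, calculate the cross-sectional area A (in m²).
Model: a uniform prismatic bar under axial load, so delta = (P·L) / (A·E).
Solve for A: A = (P·L) / (delta·E).
Convert to SI units:
  P = 402 kN = 402000 N
  E = 205 GPa = 2.05 × 10¹¹ Pa
  delta = 1 mm = 0.001 m
Substitute:
  A = (402000 × 5) / (0.001 × (2.05 × 10¹¹))
  A = 0.009805 m²
Final answer: A = 0.009805 m²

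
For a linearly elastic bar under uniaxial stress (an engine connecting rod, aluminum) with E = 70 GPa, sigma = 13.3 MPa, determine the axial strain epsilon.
Model: a linearly elastic bar under uniaxial stress, so sigma = E·epsilon.
Solve for epsilon: epsilon = sigma / E.
Convert to SI units:
  E = 70 GPa = 7 × 10¹⁰ Pa
  sigma = 13.3 MPa = 1.33 × 10⁷ Pa
Substitute:
  epsilon = (1.33 × 10⁷) / (7 × 10¹⁰)
  epsilon = 0.00019
Final answer: epsilon = 0.00019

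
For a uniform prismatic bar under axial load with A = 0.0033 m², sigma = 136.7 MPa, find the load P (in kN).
Model: a uniform prismatic bar under axial load, so sigma = P / A.
Solve for P: P = sigma·A.
Convert to SI units:
  sigma = 136.7 MPa = 1.367 × 10⁸ Pa
Substitute:
  P = (1.367 × 10⁸) × 0.0033
  P = 451100 N
Convert: P = 451100 N = 451.1 kN
Final answer: P = 451.1 kN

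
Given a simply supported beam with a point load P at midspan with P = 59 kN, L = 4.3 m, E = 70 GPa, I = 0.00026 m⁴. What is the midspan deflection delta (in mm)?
Model: a simply supported beam with a point load P at midspan, so delta = (P·L^3) / (48·E·I).
Convert to SI units:
  P = 59 kN = 59000 N
  E = 70 GPa = 7 × 10¹⁰ Pa
Substitute:
  delta = (59000 × 4.3^3) / (48 × (7 × 10¹⁰) × 0.00026)
  delta = 0.00537 m
Convert: delta = 0.00537 m = 5.37 mm
Final answer: delta = 5.37 mm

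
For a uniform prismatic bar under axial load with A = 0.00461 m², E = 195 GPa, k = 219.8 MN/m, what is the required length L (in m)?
Model: a uniform prismatic bar under axial load, so k = (A·E) / L.
Solve for L: L = (A·E) / k.
Convert to SI units:
  E = 195 GPa = 1.95 × 10¹¹ Pa
  k = 219.8 MN/m = 2.198 × 10⁸ N/m
Substitute:
  L = (0.00461 × (1.95 × 10¹¹)) / (2.198 × 10⁸)
  L = 4.09 m
Final answer: L = 4.09 m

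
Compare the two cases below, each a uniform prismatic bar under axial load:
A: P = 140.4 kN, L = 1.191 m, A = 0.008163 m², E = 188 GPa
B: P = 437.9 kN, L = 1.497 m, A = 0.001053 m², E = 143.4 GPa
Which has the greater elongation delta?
Model: a uniform prismatic bar under axial load, so delta = (P·L) / (A·E) (SI units).
  A: delta = (140400 × 1.191) / (0.008163 × (1.88 × 10¹¹)) = 0.000109 m = 0.109 mm
  B: delta = (437900 × 1.497) / (0.001053 × (1.434 × 10¹¹)) = 0.004341 m = 4.341 mm
4.341 mm > 0.109 mm, so B is larger.
Final answer: B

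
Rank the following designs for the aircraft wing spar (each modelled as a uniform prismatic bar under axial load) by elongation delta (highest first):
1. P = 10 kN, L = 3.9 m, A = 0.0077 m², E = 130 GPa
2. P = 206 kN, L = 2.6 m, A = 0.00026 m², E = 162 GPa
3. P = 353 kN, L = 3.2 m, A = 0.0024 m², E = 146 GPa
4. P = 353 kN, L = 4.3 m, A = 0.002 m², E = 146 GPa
Model: a uniform prismatic bar under axial load, so delta = (P·L) / (A·E) (SI units).
  Case 1: delta = (10000 × 3.9) / (0.0077 × (1.3 × 10¹¹)) = 3.896 × 10⁻⁵ m = 0.03896 mm
  Case 2: delta = (206000 × 2.6) / (0.00026 × (1.62 × 10¹¹)) = 0.01272 m = 12.72 mm
  Case 3: delta = (353000 × 3.2) / (0.0024 × (1.46 × 10¹¹)) = 0.003224 m = 3.224 mm
  Case 4: delta = (353000 × 4.3) / (0.002 × (1.46 × 10¹¹)) = 0.005198 m = 5.198 mm
Ordering: 12.72 mm (case 2) > 5.198 mm (case 4) > 3.224 mm (case 3) > 0.03896 mm (case 1)
Final answer: 2, 4, 3, 1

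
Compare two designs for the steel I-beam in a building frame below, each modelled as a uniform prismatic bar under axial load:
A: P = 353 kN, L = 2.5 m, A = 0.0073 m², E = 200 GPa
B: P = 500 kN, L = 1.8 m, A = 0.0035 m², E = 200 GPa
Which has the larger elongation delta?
Model: a uniform prismatic bar under axial load, so delta = (P·L) / (A·E) (SI units).
  A: delta = (353000 × 2.5) / (0.0073 × (2 × 10¹¹)) = 0.0006045 m = 0.6045 mm
  B: delta = (500000 × 1.8) / (0.0035 × (2 × 10¹¹)) = 0.001286 m = 1.286 mm
1.286 mm > 0.6045 mm, so B is larger.
Final answer: B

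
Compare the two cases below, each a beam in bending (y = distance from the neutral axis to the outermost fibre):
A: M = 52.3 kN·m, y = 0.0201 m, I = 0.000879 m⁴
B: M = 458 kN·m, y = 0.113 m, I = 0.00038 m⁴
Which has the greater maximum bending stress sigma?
Model: a beam in bending (y = distance from the neutral axis to the outermost fibre), so sigma = (M·y) / I (SI units).
  A: sigma = (52300 × 0.0201) / 0.000879 = 1.196 × 10⁶ Pa = 1.196 MPa
  B: sigma = (458000 × 0.113) / 0.00038 = 1.362 × 10⁸ Pa = 136.2 MPa
136.2 MPa > 1.196 MPa, so B is larger.
Final answer: B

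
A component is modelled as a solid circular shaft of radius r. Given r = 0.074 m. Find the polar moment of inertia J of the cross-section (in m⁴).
Model: a solid circular shaft of radius r, so J = (π·r^4) / 2.
Substitute:
  J = (π × 0.074^4) / 2
  J = 4.71 × 10⁻⁵ m⁴
Final answer: J = 4.71 × 10⁻⁵ m⁴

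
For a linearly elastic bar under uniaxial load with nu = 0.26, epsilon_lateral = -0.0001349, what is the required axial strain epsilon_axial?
Model: a linearly elastic bar under uniaxial load, so epsilon_lateral = -nu·epsilon_axial.
Solve for epsilon_axial: epsilon_axial = -epsilon_lateral / nu.
Substitute:
  epsilon_axial = -(-0.0001349) / 0.26
  epsilon_axial = 0.0005188
Final answer: epsilon_axial = 0.0005188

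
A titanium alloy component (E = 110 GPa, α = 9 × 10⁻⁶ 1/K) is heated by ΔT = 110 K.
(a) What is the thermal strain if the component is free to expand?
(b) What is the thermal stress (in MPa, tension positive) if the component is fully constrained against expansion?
(a) Free thermal strain ε_th = α·ΔT = (9 × 10⁻⁶) × 110 = 0.00099
(b) Fully constrained, the expansion is suppressed, so σ = -E·α·ΔT. Convert E = 110 GPa = 1.1 × 10¹¹ Pa.
  σ = -(1.1 × 10¹¹) × (9 × 10⁻⁶) × 110 = -1.089 × 10⁸ Pa = -108.9 MPa (compressive)
Final answer: (a) ε_th = 0.00099, (b) σ = -108.9 MPa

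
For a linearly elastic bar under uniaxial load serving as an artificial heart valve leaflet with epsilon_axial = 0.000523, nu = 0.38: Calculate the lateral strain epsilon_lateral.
Model: a linearly elastic bar under uniaxial load, so epsilon_lateral = -nu·epsilon_axial.
Substitute:
  epsilon_lateral = -(0.38 × 0.000523)
  epsilon_lateral = -0.0001987
Final answer: epsilon_lateral = -0.0001987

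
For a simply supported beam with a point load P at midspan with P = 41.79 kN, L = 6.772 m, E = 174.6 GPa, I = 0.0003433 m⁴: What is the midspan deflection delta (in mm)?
Model: a simply supported beam with a point load P at midspan, so delta = (P·L^3) / (48·E·I).
Convert to SI units:
  P = 41.79 kN = 41790 N
  E = 174.6 GPa = 1.746 × 10¹¹ Pa
Substitute:
  delta = (41790 × 6.772^3) / (48 × (1.746 × 10¹¹) × 0.0003433)
  delta = 0.004511 m
Convert: delta = 0.004511 m = 4.511 mm
Final answer: delta = 4.511 mm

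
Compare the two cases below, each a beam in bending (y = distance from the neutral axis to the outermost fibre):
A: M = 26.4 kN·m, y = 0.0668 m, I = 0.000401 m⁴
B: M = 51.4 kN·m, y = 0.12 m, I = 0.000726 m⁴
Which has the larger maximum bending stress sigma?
Model: a beam in bending (y = distance from the neutral axis to the outermost fibre), so sigma = (M·y) / I (SI units).
  A: sigma = (26400 × 0.0668) / 0.000401 = 4.398 × 10⁶ Pa = 4.398 MPa
  B: sigma = (51400 × 0.12) / 0.000726 = 8.496 × 10⁶ Pa = 8.496 MPa
8.496 MPa > 4.398 MPa, so B is larger.
Final answer: B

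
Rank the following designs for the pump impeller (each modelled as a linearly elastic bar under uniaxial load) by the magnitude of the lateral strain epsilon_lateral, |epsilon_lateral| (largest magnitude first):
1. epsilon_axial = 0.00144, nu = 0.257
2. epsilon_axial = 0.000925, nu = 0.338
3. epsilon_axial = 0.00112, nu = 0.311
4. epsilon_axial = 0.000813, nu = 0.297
Model: a linearly elastic bar under uniaxial load, so epsilon_lateral = -nu·epsilon_axial (SI units).
  Case 1: epsilon_lateral = -(0.257 × 0.00144) = -0.0003701
  Case 2: epsilon_lateral = -(0.338 × 0.000925) = -0.0003127
  Case 3: epsilon_lateral = -(0.311 × 0.00112) = -0.0003483
  Case 4: epsilon_lateral = -(0.297 × 0.000813) = -0.0002415
Ordering by |epsilon_lateral|: 0.0003701 (case 1) > 0.0003483 (case 3) > 0.0003127 (case 2) > 0.0002415 (case 4)
Final answer: 1, 3, 2, 4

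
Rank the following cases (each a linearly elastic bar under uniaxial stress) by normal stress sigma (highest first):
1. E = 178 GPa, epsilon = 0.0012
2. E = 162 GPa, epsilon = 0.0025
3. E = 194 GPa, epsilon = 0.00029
Model: a linearly elastic bar under uniaxial stress, so sigma = E·epsilon (SI units).
  Case 1: sigma = (1.78 × 10¹¹) × 0.0012 = 2.136 × 10⁸ Pa = 213.6 MPa
  Case 2: sigma = (1.62 × 10¹¹) × 0.0025 = 4.05 × 10⁸ Pa = 405 MPa
  Case 3: sigma = (1.94 × 10¹¹) × 0.00029 = 5.626 × 10⁷ Pa = 56.26 MPa
Ordering: 405 MPa (case 2) > 213.6 MPa (case 1) > 56.26 MPa (case 3)
Final answer: 2, 1, 3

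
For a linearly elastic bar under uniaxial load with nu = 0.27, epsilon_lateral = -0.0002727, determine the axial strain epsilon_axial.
Model: a linearly elastic bar under uniaxial load, so epsilon_lateral = -nu·epsilon_axial.
Solve for epsilon_axial: epsilon_axial = -epsilon_lateral / nu.
Substitute:
  epsilon_axial = -(-0.0002727) / 0.27
  epsilon_axial = 0.00101
Final answer: epsilon_axial = 0.00101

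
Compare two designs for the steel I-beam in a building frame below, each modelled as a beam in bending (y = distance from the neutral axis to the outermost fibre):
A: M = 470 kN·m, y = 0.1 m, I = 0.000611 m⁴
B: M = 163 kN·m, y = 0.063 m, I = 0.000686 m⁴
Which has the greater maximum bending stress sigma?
Model: a beam in bending (y = distance from the neutral axis to the outermost fibre), so sigma = (M·y) / I (SI units).
  A: sigma = (470000 × 0.1) / 0.000611 = 7.692 × 10⁷ Pa = 76.92 MPa
  B: sigma = (163000 × 0.063) / 0.000686 = 1.497 × 10⁷ Pa = 14.97 MPa
76.92 MPa > 14.97 MPa, so A is larger.
Final answer: A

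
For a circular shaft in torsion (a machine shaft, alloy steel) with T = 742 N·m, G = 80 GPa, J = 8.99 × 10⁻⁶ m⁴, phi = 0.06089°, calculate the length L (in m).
Model: a circular shaft in torsion, so phi = (T·L) / (G·J).
Solve for L: L = (phi·G·J) / T.
Convert to SI units:
  G = 80 GPa = 8 × 10¹⁰ Pa
  phi = 0.06089° = 0.001063 rad
Substitute:
  L = (0.001063 × (8 × 10¹⁰) × (8.99 × 10⁻⁶)) / 742
  L = 1.03 m
Final answer: L = 1.03 m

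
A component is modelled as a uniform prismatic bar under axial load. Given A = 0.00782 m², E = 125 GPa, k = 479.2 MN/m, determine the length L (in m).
Model: a uniform prismatic bar under axial load, so k = (A·E) / L.
Solve for L: L = (A·E) / k.
Convert to SI units:
  E = 125 GPa = 1.25 × 10¹¹ Pa
  k = 479.2 MN/m = 4.792 × 10⁸ N/m
Substitute:
  L = (0.00782 × (1.25 × 10¹¹)) / (4.792 × 10⁸)
  L = 2.04 m
Final answer: L = 2.04 m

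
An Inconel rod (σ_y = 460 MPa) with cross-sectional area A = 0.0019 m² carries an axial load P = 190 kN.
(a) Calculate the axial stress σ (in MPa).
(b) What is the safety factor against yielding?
(a) Axial stress σ = P/A. Convert P = 190 kN = 190000 N.
  σ = 190000 / 0.0019 = 1 × 10⁸ Pa = 100 MPa
(b) Safety factor SF = σ_y/σ = 460 / 100 = 4.6
Final answer: (a) σ = 100 MPa, (b) SF = 4.6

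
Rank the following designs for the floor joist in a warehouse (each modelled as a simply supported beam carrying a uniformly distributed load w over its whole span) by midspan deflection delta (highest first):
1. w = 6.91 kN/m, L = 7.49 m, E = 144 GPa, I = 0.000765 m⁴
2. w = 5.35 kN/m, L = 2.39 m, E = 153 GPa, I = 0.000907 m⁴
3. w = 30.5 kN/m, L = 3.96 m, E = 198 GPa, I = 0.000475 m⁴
Model: a simply supported beam carrying a uniformly distributed load w over its whole span, so delta = (5·w·L^4) / (384·E·I) (SI units).
  Case 1: delta = (5 × 6910 × 7.49^4) / (384 × (1.44 × 10¹¹) × 0.000765) = 0.002571 m = 2.571 mm
  Case 2: delta = (5 × 5350 × 2.39^4) / (384 × (1.53 × 10¹¹) × 0.000907) = 1.638 × 10⁻⁵ m = 0.01638 mm
  Case 3: delta = (5 × 30500 × 3.96^4) / (384 × (1.98 × 10¹¹) × 0.000475) = 0.001038 m = 1.038 mm
Ordering: 2.571 mm (case 1) > 1.038 mm (case 3) > 0.01638 mm (case 2)
Final answer: 1, 3, 2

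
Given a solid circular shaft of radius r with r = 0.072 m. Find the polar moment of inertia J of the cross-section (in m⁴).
Model: a solid circular shaft of radius r, so J = (π·r^4) / 2.
Substitute:
  J = (π × 0.072^4) / 2
  J = 4.221 × 10⁻⁵ m⁴
Final answer: J = 4.221 × 10⁻⁵ m⁴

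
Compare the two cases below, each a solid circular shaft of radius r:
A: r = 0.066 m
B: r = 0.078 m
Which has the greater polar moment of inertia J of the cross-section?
Model: a solid circular shaft of radius r, so J = (π·r^4) / 2 (SI units).
  A: J = (π × 0.066^4) / 2 = 2.981 × 10⁻⁵ m⁴
  B: J = (π × 0.078^4) / 2 = 5.814 × 10⁻⁵ m⁴
5.814 × 10⁻⁵ m⁴ > 2.981 × 10⁻⁵ m⁴, so B is larger.
Final answer: B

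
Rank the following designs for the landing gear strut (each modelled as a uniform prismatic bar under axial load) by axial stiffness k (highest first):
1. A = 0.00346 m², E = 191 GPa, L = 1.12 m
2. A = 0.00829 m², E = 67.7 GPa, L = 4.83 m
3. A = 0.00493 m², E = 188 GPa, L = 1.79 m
Model: a uniform prismatic bar under axial load, so k = (A·E) / L (SI units).
  Case 1: k = (0.00346 × (1.91 × 10¹¹)) / 1.12 = 5.901 × 10⁸ N/m = 590.1 MN/m
  Case 2: k = (0.00829 × (6.77 × 10¹⁰)) / 4.83 = 1.162 × 10⁸ N/m = 116.2 MN/m
  Case 3: k = (0.00493 × (1.88 × 10¹¹)) / 1.79 = 5.178 × 10⁸ N/m = 517.8 MN/m
Ordering: 590.1 MN/m (case 1) > 517.8 MN/m (case 3) > 116.2 MN/m (case 2)
Final answer: 1, 3, 2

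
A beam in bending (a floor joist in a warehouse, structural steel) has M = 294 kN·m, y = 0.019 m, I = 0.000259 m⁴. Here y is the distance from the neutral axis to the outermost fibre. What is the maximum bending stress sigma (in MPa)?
Model: a beam in bending, so sigma = (M·y) / I.
Convert to SI units:
  M = 294 kN·m = 294000 N·m
Substitute:
  sigma = (294000 × 0.019) / 0.000259
  sigma = 2.157 × 10⁷ Pa
Convert: sigma = 2.157 × 10⁷ Pa = 21.57 MPa
Final answer: sigma = 21.57 MPa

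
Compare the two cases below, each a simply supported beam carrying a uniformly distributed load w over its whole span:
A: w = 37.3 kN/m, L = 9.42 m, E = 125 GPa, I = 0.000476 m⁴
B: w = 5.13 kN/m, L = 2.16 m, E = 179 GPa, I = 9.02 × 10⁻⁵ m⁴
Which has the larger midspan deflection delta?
Model: a simply supported beam carrying a uniformly distributed load w over its whole span, so delta = (5·w·L^4) / (384·E·I) (SI units).
  A: delta = (5 × 37300 × 9.42^4) / (384 × (1.25 × 10¹¹) × 0.000476) = 0.06427 m = 64.27 mm
  B: delta = (5 × 5130 × 2.16^4) / (384 × (1.79 × 10¹¹) × (9.02 × 10⁻⁵)) = 9.006 × 10⁻⁵ m = 0.09006 mm
64.27 mm > 0.09006 mm, so A is larger.
Final answer: A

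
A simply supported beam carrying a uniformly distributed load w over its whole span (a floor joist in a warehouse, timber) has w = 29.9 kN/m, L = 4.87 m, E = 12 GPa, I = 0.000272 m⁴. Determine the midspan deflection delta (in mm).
Model: a simply supported beam carrying a uniformly distributed load w over its whole span, so delta = (5·w·L^4) / (384·E·I).
Convert to SI units:
  w = 29.9 kN/m = 29900 N/m
  E = 12 GPa = 1.2 × 10¹⁰ Pa
Substitute:
  delta = (5 × 29900 × 4.87^4) / (384 × (1.2 × 10¹⁰) × 0.000272)
  delta = 0.06709 m
Convert: delta = 0.06709 m = 67.09 mm
Final answer: delta = 67.09 mm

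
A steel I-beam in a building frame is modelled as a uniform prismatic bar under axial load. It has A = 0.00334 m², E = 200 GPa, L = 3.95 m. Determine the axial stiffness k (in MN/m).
Model: a uniform prismatic bar under axial load, so k = (A·E) / L.
Convert to SI units:
  E = 200 GPa = 2 × 10¹¹ Pa
Substitute:
  k = (0.00334 × (2 × 10¹¹)) / 3.95
  k = 1.691 × 10⁸ N/m
Convert: k = 1.691 × 10⁸ N/m = 169.1 MN/m
Final answer: k = 169.1 MN/m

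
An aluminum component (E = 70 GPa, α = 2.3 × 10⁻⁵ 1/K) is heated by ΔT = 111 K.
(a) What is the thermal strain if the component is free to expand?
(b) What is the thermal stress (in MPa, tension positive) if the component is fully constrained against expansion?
(a) Free thermal strain ε_th = α·ΔT = (2.3 × 10⁻⁵) × 111 = 0.002553
(b) Fully constrained, the expansion is suppressed, so σ = -E·α·ΔT. Convert E = 70 GPa = 7 × 10¹⁰ Pa.
  σ = -(7 × 10¹⁰) × (2.3 × 10⁻⁵) × 111 = -1.787 × 10⁸ Pa = -178.7 MPa (compressive)
Final answer: (a) ε_th = 0.002553, (b) σ = -178.7 MPa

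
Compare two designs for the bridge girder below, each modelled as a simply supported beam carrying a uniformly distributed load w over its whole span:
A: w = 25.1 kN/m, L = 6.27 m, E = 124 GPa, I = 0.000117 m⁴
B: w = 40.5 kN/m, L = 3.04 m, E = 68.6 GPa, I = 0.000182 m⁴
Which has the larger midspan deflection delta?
Model: a simply supported beam carrying a uniformly distributed load w over its whole span, so delta = (5·w·L^4) / (384·E·I) (SI units).
  A: delta = (5 × 25100 × 6.27^4) / (384 × (1.24 × 10¹¹) × 0.000117) = 0.03482 m = 34.82 mm
  B: delta = (5 × 40500 × 3.04^4) / (384 × (6.86 × 10¹⁰) × 0.000182) = 0.003607 m = 3.607 mm
34.82 mm > 3.607 mm, so A is larger.
Final answer: A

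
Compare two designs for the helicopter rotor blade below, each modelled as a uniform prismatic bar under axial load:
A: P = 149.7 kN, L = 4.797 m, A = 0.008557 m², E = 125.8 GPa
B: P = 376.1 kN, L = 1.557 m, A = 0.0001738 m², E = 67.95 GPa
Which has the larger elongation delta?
Model: a uniform prismatic bar under axial load, so delta = (P·L) / (A·E) (SI units).
  A: delta = (149700 × 4.797) / (0.008557 × (1.258 × 10¹¹)) = 0.0006671 m = 0.6671 mm
  B: delta = (376100 × 1.557) / (0.0001738 × (6.795 × 10¹⁰)) = 0.04959 m = 49.59 mm
49.59 mm > 0.6671 mm, so B is larger.
Final answer: B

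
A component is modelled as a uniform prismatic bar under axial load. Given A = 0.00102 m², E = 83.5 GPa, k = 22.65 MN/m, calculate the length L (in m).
Model: a uniform prismatic bar under axial load, so k = (A·E) / L.
Solve for L: L = (A·E) / k.
Convert to SI units:
  E = 83.5 GPa = 8.35 × 10¹⁰ Pa
  k = 22.65 MN/m = 2.265 × 10⁷ N/m
Substitute:
  L = (0.00102 × (8.35 × 10¹⁰)) / (2.265 × 10⁷)
  L = 3.76 m
Final answer: L = 3.76 m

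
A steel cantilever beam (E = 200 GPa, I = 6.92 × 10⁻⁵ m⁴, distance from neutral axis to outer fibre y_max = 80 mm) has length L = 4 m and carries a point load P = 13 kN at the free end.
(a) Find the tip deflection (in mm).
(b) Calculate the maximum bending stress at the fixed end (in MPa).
(a) Tip deflection of a cantilever with an end point load: δ = P·L^3 / (3·E·I). Convert P = 13 kN = 13000 N, E = 200 GPa = 2 × 10¹¹ Pa.
  δ = (13000 × 4^3) / (3 × (2 × 10¹¹) × (6.92 × 10⁻⁵)) = 0.02004 m = 20.04 mm
(b) Maximum bending moment at the fixed end: M = P·L = 13000 × 4 = 52000 N·m. Convert y_max = 80 mm = 0.08 m.
  σ = M·y_max / I = (52000 × 0.08) / (6.92 × 10⁻⁵) = 6.012 × 10⁷ Pa = 60.12 MPa
Final answer: (a) δ = 20.04 mm, (b) σ = 60.12 MPa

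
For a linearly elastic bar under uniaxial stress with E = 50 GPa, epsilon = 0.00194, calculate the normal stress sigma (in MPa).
Model: a linearly elastic bar under uniaxial stress, so epsilon = sigma / E.
Solve for sigma: sigma = epsilon·E.
Convert to SI units:
  E = 50 GPa = 5 × 10¹⁰ Pa
Substitute:
  sigma = 0.00194 × (5 × 10¹⁰)
  sigma = 9.7 × 10⁷ Pa
Convert: sigma = 9.7 × 10⁷ Pa = 97 MPa
Final answer: sigma = 97 MPa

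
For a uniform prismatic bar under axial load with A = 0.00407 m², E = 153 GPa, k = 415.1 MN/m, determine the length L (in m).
Model: a uniform prismatic bar under axial load, so k = (A·E) / L.
Solve for L: L = (A·E) / k.
Convert to SI units:
  E = 153 GPa = 1.53 × 10¹¹ Pa
  k = 415.1 MN/m = 4.151 × 10⁸ N/m
Substitute:
  L = (0.00407 × (1.53 × 10¹¹)) / (4.151 × 10⁸)
  L = 1.5 m
Final answer: L = 1.5 m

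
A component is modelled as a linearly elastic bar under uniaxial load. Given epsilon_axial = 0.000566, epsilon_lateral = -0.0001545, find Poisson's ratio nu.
Model: a linearly elastic bar under uniaxial load, so epsilon_lateral = -nu·epsilon_axial.
Solve for nu: nu = -epsilon_lateral / epsilon_axial.
Substitute:
  nu = -(-0.0001545) / 0.000566
  nu = 0.273
Final answer: nu = 0.273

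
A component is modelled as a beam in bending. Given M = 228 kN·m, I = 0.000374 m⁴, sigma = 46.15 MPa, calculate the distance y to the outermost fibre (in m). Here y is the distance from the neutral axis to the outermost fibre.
Model: a beam in bending, so sigma = (M·y) / I.
Solve for y: y = (sigma·I) / M.
Convert to SI units:
  M = 228 kN·m = 228000 N·m
  sigma = 46.15 MPa = 4.615 × 10⁷ Pa
Substitute:
  y = ((4.615 × 10⁷) × 0.000374) / 228000
  y = 0.0757 m
Final answer: y = 0.0757 m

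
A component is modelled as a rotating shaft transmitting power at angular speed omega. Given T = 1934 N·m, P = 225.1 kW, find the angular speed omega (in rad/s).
Model: a rotating shaft transmitting power at angular speed omega, so P = T·omega.
Solve for omega: omega = P / T.
Convert to SI units:
  P = 225.1 kW = 225100 W
Substitute:
  omega = 225100 / 1934
  omega = 116.4 rad/s
Final answer: omega = 116.4 rad/s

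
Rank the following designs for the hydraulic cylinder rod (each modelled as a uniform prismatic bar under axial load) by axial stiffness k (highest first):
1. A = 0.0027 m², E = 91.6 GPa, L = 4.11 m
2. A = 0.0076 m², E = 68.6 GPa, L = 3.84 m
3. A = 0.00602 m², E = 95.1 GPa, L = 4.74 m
Model: a uniform prismatic bar under axial load, so k = (A·E) / L (SI units).
  Case 1: k = (0.0027 × (9.16 × 10¹⁰)) / 4.11 = 6.018 × 10⁷ N/m = 60.18 MN/m
  Case 2: k = (0.0076 × (6.86 × 10¹⁰)) / 3.84 = 1.358 × 10⁸ N/m = 135.8 MN/m
  Case 3: k = (0.00602 × (9.51 × 10¹⁰)) / 4.74 = 1.208 × 10⁸ N/m = 120.8 MN/m
Ordering: 135.8 MN/m (case 2) > 120.8 MN/m (case 3) > 60.18 MN/m (case 1)
Final answer: 2, 3, 1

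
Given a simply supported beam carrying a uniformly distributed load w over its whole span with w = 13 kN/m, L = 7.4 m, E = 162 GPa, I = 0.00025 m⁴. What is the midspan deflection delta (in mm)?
Model: a simply supported beam carrying a uniformly distributed load w over its whole span, so delta = (5·w·L^4) / (384·E·I).
Convert to SI units:
  w = 13 kN/m = 13000 N/m
  E = 162 GPa = 1.62 × 10¹¹ Pa
Substitute:
  delta = (5 × 13000 × 7.4^4) / (384 × (1.62 × 10¹¹) × 0.00025)
  delta = 0.01253 m
Convert: delta = 0.01253 m = 12.53 mm
Final answer: delta = 12.53 mm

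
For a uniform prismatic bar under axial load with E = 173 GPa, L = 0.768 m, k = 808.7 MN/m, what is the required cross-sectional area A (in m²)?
Model: a uniform prismatic bar under axial load, so k = (A·E) / L.
Solve for A: A = (k·L) / E.
Convert to SI units:
  E = 173 GPa = 1.73 × 10¹¹ Pa
  k = 808.7 MN/m = 8.087 × 10⁸ N/m
Substitute:
  A = ((8.087 × 10⁸) × 0.768) / (1.73 × 10¹¹)
  A = 0.00359 m²
Final answer: A = 0.00359 m²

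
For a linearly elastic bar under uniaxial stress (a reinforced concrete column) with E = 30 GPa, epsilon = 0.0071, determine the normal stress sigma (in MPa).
Model: a linearly elastic bar under uniaxial stress, so epsilon = sigma / E.
Solve for sigma: sigma = epsilon·E.
Convert to SI units:
  E = 30 GPa = 3 × 10¹⁰ Pa
Substitute:
  sigma = 0.0071 × (3 × 10¹⁰)
  sigma = 2.13 × 10⁸ Pa
Convert: sigma = 2.13 × 10⁸ Pa = 213 MPa
Final answer: sigma = 213 MPa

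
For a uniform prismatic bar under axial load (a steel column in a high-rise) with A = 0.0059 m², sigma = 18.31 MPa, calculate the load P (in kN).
Model: a uniform prismatic bar under axial load, so sigma = P / A.
Solve for P: P = sigma·A.
Convert to SI units:
  sigma = 18.31 MPa = 1.831 × 10⁷ Pa
Substitute:
  P = (1.831 × 10⁷) × 0.0059
  P = 108000 N
Convert: P = 108000 N = 108 kN
Final answer: P = 108 kN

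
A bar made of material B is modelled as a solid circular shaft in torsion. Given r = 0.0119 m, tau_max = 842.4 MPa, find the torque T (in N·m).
Model: a solid circular shaft in torsion, so tau_max = (2·T) / (π·r^3).
Solve for T: T = (π·tau_max·r^3) / 2.
Convert to SI units:
  tau_max = 842.4 MPa = 8.424 × 10⁸ Pa
Substitute:
  T = (π × (8.424 × 10⁸) × 0.0119^3) / 2
  T = 2230 N·m
Final answer: T = 2230 N·m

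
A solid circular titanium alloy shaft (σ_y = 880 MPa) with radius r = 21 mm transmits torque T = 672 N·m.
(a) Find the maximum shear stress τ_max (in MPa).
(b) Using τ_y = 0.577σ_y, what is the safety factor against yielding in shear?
(a) For a solid circular shaft, τ_max = T·r/J with J = π·r^4/2, i.e. τ_max = 2·T / (π·r^3). Convert r = 21 mm = 0.021 m.
  τ_max = (2 × 672) / (π × 0.021^3) = 4.619 × 10⁷ Pa = 46.19 MPa
(b) τ_y = 0.577 × 880 = 507.76 MPa
  SF = τ_y/τ_max = 507.76 / 46.19 = 10.99
Final answer: (a) τ_max = 46.19 MPa, (b) SF = 10.99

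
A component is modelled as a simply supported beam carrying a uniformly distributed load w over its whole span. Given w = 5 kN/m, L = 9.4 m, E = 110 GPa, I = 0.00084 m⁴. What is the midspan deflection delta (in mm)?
Model: a simply supported beam carrying a uniformly distributed load w over its whole span, so delta = (5·w·L^4) / (384·E·I).
Convert to SI units:
  w = 5 kN/m = 5000 N/m
  E = 110 GPa = 1.1 × 10¹¹ Pa
Substitute:
  delta = (5 × 5000 × 9.4^4) / (384 × (1.1 × 10¹¹) × 0.00084)
  delta = 0.005501 m
Convert: delta = 0.005501 m = 5.501 mm
Final answer: delta = 5.501 mm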